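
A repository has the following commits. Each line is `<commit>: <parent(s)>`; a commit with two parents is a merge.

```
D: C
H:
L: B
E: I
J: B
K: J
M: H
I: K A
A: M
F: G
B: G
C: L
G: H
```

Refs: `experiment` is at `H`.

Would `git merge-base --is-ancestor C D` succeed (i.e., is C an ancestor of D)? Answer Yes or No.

Ancestors of D (commits reachable by following parents): {B, C, D, G, H, L}.
C is in that set, so it is an ancestor of D.

Yes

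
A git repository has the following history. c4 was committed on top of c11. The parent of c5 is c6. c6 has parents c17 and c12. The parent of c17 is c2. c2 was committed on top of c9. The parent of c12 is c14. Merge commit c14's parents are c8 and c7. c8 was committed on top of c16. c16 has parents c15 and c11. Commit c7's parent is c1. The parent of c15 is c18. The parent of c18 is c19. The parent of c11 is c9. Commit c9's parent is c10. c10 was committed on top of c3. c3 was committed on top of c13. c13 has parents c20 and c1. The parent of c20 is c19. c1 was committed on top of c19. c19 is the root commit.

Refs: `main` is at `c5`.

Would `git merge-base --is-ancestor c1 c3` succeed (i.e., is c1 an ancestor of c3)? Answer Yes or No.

Yes

Ancestors of c3 (commits reachable by following parents): {c1, c13, c19, c20, c3}.
c1 is in that set, so it is an ancestor of c3.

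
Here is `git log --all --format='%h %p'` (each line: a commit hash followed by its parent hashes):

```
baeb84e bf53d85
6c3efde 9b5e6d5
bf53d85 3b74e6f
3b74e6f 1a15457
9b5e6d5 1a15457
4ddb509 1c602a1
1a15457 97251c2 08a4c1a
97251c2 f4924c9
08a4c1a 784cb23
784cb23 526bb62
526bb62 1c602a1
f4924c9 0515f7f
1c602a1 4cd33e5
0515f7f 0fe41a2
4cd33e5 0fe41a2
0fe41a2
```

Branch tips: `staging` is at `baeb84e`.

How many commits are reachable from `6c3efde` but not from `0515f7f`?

10

Reachable from 6c3efde: {0515f7f, 08a4c1a, 0fe41a2, 1a15457, 1c602a1, 4cd33e5, 526bb62, 6c3efde, 784cb23, 97251c2, 9b5e6d5, f4924c9}.
Reachable from 0515f7f: {0515f7f, 0fe41a2}.
In 6c3efde's history but not 0515f7f's: {08a4c1a, 1a15457, 1c602a1, 4cd33e5, 526bb62, 6c3efde, 784cb23, 97251c2, 9b5e6d5, f4924c9} — 10 commits.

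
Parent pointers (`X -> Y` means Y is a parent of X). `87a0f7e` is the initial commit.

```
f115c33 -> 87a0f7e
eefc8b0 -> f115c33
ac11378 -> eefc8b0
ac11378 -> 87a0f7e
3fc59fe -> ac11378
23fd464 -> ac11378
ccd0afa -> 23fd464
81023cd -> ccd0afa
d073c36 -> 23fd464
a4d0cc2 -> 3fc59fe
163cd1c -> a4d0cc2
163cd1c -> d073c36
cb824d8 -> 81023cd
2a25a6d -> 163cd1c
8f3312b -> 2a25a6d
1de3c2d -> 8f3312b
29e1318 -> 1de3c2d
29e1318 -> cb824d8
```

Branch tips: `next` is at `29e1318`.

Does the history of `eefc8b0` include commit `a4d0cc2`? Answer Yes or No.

No

Ancestors of eefc8b0: {87a0f7e, eefc8b0, f115c33}.
a4d0cc2 is not in that set, so it is not an ancestor of eefc8b0.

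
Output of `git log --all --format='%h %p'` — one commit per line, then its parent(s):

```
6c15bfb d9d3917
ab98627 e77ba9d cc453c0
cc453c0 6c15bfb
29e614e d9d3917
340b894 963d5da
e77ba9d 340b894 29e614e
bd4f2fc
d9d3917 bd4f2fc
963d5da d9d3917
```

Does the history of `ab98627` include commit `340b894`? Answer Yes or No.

Ancestors of ab98627 (commits reachable by following parents): {29e614e, 340b894, 6c15bfb, 963d5da, ab98627, bd4f2fc, cc453c0, d9d3917, e77ba9d}.
340b894 is in that set, so it is an ancestor of ab98627.

Yes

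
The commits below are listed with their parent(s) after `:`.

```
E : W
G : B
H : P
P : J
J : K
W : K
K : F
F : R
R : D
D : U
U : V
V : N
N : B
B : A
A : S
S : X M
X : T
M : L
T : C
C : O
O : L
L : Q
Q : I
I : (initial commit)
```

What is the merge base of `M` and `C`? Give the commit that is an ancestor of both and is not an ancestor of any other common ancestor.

L

Ancestors of M: {I, L, M, Q}.
Ancestors of C: {C, I, L, O, Q}.
Common ancestors: {I, L, Q}.
Among these, L is not an ancestor of any other common ancestor — it is the merge base.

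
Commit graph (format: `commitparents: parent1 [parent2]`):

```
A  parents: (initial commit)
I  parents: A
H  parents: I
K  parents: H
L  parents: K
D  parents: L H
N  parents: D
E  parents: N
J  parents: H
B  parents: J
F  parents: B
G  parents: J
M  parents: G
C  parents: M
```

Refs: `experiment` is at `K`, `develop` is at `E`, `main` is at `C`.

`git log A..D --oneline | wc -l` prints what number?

5

Reachable from D: {A, D, H, I, K, L}.
Reachable from A: {A}.
In D's history but not A's: {D, H, I, K, L} — 5 commits.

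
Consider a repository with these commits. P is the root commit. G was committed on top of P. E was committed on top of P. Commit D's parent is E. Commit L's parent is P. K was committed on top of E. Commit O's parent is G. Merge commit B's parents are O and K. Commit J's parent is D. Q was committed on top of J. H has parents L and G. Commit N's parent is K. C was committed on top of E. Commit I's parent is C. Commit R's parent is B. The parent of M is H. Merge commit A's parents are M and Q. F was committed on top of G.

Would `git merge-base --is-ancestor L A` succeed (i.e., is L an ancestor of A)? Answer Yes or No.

Ancestors of A (commits reachable by following parents): {A, D, E, G, H, J, L, M, P, Q}.
L is in that set, so it is an ancestor of A.

Yes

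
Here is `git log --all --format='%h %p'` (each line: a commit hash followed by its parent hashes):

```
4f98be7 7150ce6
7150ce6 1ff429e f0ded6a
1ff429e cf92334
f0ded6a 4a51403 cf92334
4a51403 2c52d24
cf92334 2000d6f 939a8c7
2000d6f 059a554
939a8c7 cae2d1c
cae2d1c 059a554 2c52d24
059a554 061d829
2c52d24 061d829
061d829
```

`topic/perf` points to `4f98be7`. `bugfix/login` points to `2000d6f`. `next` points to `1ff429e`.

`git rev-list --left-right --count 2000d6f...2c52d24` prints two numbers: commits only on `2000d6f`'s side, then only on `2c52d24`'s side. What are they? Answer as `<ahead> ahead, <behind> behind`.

Reachable from 2000d6f: {059a554, 061d829, 2000d6f}.
Reachable from 2c52d24: {061d829, 2c52d24}.
Only in 2000d6f's history (ahead): {059a554, 2000d6f} — 2.
Only in 2c52d24's history (behind): {2c52d24} — 1.

2 ahead, 1 behind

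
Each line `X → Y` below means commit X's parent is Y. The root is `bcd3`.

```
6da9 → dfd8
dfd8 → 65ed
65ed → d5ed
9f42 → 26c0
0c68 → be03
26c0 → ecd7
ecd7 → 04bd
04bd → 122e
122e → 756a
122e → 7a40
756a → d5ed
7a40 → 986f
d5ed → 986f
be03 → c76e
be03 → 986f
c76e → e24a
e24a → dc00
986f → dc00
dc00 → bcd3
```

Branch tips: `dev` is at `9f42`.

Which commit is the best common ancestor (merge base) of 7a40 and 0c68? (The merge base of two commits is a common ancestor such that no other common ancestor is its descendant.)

Ancestors of 7a40: {7a40, 986f, bcd3, dc00}.
Ancestors of 0c68: {0c68, 986f, bcd3, be03, c76e, dc00, e24a}.
Common ancestors: {986f, bcd3, dc00}.
Among these, 986f is not an ancestor of any other common ancestor — it is the merge base.

986f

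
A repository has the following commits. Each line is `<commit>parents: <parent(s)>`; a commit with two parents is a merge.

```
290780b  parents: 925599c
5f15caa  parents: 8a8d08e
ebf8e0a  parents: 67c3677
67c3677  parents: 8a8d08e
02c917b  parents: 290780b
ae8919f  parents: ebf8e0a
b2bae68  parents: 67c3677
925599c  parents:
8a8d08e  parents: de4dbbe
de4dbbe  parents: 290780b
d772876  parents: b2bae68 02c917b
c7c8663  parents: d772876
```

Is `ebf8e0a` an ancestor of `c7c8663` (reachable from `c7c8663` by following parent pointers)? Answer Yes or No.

No

Ancestors of c7c8663: {02c917b, 290780b, 67c3677, 8a8d08e, 925599c, b2bae68, c7c8663, d772876, de4dbbe}.
ebf8e0a is not in that set, so it is not an ancestor of c7c8663.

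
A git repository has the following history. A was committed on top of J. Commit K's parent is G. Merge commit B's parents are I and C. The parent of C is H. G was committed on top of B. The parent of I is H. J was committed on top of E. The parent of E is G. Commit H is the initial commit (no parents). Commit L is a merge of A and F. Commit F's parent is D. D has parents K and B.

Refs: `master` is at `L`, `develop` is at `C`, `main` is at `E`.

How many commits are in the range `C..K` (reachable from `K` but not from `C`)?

Reachable from K: {B, C, G, H, I, K}.
Reachable from C: {C, H}.
In K's history but not C's: {B, G, I, K} — 4 commits.

4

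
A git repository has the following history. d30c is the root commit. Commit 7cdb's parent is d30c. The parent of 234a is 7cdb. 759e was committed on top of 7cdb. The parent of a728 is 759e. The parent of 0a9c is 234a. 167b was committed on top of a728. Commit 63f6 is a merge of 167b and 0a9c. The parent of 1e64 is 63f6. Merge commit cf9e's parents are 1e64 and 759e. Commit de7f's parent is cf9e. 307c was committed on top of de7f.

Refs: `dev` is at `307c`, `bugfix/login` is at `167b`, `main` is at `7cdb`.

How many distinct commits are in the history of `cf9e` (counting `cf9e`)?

Walking parent pointers from cf9e: reachable set = {0a9c, 167b, 1e64, 234a, 63f6, 759e, 7cdb, a728, cf9e, d30c}.
That is 10 commits.

10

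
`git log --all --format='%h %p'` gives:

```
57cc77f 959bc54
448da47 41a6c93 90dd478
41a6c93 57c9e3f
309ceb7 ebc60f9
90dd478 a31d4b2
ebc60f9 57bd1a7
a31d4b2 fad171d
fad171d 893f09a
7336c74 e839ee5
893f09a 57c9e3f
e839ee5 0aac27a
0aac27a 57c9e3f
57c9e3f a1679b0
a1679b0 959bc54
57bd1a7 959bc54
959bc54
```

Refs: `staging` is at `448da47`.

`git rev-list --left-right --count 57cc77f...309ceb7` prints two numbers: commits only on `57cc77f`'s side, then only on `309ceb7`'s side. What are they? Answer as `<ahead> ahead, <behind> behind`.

Reachable from 57cc77f: {57cc77f, 959bc54}.
Reachable from 309ceb7: {309ceb7, 57bd1a7, 959bc54, ebc60f9}.
Only in 57cc77f's history (ahead): {57cc77f} — 1.
Only in 309ceb7's history (behind): {309ceb7, 57bd1a7, ebc60f9} — 3.

1 ahead, 3 behind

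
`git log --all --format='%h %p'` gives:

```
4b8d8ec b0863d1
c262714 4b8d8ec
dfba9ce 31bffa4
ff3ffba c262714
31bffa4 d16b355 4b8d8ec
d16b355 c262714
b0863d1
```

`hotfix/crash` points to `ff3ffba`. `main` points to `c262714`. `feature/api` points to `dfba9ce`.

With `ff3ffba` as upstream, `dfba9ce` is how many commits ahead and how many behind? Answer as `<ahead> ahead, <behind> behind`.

Reachable from dfba9ce: {31bffa4, 4b8d8ec, b0863d1, c262714, d16b355, dfba9ce}.
Reachable from ff3ffba: {4b8d8ec, b0863d1, c262714, ff3ffba}.
Only in dfba9ce's history (ahead): {31bffa4, d16b355, dfba9ce} — 3.
Only in ff3ffba's history (behind): {ff3ffba} — 1.

3 ahead, 1 behind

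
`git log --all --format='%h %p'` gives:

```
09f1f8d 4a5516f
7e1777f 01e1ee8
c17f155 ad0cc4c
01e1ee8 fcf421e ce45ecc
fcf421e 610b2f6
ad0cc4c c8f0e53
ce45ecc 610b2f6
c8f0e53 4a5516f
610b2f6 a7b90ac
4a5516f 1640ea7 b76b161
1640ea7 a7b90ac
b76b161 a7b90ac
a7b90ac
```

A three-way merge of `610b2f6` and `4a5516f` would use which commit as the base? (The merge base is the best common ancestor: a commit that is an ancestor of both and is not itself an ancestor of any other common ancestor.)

Ancestors of 610b2f6: {610b2f6, a7b90ac}.
Ancestors of 4a5516f: {1640ea7, 4a5516f, a7b90ac, b76b161}.
Common ancestors: {a7b90ac}.
The only common ancestor is a7b90ac, so it is the merge base.

a7b90ac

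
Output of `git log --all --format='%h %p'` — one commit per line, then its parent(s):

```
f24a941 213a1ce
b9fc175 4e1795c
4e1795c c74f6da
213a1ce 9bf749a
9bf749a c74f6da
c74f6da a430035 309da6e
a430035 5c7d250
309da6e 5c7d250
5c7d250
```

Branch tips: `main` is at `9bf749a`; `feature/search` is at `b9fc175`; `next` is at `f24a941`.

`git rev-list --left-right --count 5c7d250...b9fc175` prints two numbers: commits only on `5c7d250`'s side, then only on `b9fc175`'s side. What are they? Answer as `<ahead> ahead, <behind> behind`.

0 ahead, 5 behind

Reachable from 5c7d250: {5c7d250}.
Reachable from b9fc175: {309da6e, 4e1795c, 5c7d250, a430035, b9fc175, c74f6da}.
Only in 5c7d250's history (ahead): {} — 0.
Only in b9fc175's history (behind): {309da6e, 4e1795c, a430035, b9fc175, c74f6da} — 5.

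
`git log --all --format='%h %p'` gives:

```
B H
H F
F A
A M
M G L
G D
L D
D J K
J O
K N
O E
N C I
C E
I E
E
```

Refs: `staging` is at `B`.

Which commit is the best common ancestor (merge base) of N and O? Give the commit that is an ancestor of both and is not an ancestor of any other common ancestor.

E

Ancestors of N: {C, E, I, N}.
Ancestors of O: {E, O}.
Common ancestors: {E}.
The only common ancestor is E, so it is the merge base.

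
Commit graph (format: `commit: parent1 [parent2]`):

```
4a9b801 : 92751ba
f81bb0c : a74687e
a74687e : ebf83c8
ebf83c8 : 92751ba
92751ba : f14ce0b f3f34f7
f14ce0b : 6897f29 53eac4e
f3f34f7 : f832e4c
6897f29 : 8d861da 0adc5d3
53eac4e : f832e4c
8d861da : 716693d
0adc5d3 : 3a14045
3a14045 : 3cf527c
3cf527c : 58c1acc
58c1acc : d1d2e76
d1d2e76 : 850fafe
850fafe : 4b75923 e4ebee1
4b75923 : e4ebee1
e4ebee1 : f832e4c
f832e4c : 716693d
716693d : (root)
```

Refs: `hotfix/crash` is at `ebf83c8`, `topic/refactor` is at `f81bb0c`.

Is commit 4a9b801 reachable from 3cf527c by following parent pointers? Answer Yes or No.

No

Ancestors of 3cf527c: {3cf527c, 4b75923, 58c1acc, 716693d, 850fafe, d1d2e76, e4ebee1, f832e4c}.
4a9b801 is not in that set, so it is not an ancestor of 3cf527c.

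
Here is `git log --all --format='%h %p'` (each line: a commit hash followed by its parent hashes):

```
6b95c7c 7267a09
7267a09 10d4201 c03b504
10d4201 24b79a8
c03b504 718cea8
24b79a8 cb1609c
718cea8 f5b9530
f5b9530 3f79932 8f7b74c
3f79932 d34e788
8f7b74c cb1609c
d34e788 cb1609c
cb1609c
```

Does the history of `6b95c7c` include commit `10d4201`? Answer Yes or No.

Ancestors of 6b95c7c (commits reachable by following parents): {10d4201, 24b79a8, 3f79932, 6b95c7c, 718cea8, 7267a09, 8f7b74c, c03b504, cb1609c, d34e788, f5b9530}.
10d4201 is in that set, so it is an ancestor of 6b95c7c.

Yes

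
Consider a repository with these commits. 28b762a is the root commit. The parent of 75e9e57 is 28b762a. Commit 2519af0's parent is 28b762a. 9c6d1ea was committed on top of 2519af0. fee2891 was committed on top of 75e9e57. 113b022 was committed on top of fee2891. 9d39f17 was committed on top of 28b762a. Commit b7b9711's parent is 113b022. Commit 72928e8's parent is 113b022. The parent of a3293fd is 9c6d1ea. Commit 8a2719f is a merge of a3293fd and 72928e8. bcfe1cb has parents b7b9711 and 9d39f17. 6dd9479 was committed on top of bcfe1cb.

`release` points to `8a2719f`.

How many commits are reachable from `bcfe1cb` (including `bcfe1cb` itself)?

Walking parent pointers from bcfe1cb: reachable set = {113b022, 28b762a, 75e9e57, 9d39f17, b7b9711, bcfe1cb, fee2891}.
That is 7 commits.

7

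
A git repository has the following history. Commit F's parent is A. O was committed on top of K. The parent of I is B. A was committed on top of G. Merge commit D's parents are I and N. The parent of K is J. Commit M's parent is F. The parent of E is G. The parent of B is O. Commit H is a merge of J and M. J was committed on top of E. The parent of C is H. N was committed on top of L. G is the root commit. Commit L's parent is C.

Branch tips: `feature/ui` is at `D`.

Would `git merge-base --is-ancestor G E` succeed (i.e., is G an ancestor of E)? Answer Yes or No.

Yes

Ancestors of E (commits reachable by following parents): {E, G}.
G is in that set, so it is an ancestor of E.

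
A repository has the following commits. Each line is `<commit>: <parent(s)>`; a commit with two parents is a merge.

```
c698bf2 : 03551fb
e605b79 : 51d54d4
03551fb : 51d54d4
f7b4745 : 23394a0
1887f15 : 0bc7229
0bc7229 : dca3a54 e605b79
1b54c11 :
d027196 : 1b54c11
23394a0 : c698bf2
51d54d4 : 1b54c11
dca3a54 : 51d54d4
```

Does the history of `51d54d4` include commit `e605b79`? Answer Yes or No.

Ancestors of 51d54d4: {1b54c11, 51d54d4}.
e605b79 is not in that set, so it is not an ancestor of 51d54d4.

No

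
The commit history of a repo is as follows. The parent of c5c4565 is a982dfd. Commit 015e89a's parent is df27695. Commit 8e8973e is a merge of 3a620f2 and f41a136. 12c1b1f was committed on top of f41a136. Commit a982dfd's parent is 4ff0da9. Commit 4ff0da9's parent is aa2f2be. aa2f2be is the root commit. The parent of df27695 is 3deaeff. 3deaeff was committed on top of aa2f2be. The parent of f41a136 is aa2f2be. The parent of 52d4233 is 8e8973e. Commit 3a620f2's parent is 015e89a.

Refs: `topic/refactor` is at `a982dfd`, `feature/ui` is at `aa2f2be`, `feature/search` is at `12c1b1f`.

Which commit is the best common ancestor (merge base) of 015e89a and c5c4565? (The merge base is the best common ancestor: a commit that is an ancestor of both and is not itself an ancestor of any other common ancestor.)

aa2f2be

Ancestors of 015e89a: {015e89a, 3deaeff, aa2f2be, df27695}.
Ancestors of c5c4565: {4ff0da9, a982dfd, aa2f2be, c5c4565}.
Common ancestors: {aa2f2be}.
The only common ancestor is aa2f2be, so it is the merge base.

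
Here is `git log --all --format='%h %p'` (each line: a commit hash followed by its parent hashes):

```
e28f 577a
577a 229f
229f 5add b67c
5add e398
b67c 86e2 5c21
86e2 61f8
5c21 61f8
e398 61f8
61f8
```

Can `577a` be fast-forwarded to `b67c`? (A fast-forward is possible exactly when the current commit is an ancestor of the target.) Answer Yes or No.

No

A fast-forward from 577a to b67c is possible iff 577a is an ancestor of b67c.
Ancestors of b67c: {5c21, 61f8, 86e2, b67c}.
577a is not among them, so fast-forward is not possible.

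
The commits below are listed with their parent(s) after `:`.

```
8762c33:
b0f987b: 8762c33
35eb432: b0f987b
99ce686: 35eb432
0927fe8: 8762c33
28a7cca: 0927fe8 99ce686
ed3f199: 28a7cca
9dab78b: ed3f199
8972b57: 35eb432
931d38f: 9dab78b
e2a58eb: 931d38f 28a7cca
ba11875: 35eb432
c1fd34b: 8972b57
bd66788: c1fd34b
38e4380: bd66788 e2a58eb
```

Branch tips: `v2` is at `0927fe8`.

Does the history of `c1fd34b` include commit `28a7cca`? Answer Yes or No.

Ancestors of c1fd34b: {35eb432, 8762c33, 8972b57, b0f987b, c1fd34b}.
28a7cca is not in that set, so it is not an ancestor of c1fd34b.

No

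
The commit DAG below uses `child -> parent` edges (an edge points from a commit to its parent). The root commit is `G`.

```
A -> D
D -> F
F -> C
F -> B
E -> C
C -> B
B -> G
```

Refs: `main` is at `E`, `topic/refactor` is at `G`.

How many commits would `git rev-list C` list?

Walking parent pointers from C: reachable set = {B, C, G}.
That is 3 commits.

3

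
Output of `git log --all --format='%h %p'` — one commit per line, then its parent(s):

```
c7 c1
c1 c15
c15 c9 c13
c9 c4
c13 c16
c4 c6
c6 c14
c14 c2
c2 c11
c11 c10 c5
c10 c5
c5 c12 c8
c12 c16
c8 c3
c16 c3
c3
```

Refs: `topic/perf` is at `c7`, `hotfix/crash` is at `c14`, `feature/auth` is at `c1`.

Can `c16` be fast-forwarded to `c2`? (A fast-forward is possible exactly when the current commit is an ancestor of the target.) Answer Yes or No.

A fast-forward from c16 to c2 is possible iff c16 is an ancestor of c2.
Ancestors of c2: {c10, c11, c12, c16, c2, c3, c5, c8}.
c16 is among them, so fast-forward is possible.

Yes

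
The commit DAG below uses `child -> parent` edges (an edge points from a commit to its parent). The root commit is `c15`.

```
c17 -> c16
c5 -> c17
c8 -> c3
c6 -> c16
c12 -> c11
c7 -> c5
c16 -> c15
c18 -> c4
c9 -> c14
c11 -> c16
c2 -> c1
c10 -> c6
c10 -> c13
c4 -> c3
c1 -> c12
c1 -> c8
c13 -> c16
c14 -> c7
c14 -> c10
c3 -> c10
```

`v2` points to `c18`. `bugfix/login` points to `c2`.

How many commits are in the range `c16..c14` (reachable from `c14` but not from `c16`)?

Reachable from c14: {c10, c13, c14, c15, c16, c17, c5, c6, c7}.
Reachable from c16: {c15, c16}.
In c14's history but not c16's: {c10, c13, c14, c17, c5, c6, c7} — 7 commits.

7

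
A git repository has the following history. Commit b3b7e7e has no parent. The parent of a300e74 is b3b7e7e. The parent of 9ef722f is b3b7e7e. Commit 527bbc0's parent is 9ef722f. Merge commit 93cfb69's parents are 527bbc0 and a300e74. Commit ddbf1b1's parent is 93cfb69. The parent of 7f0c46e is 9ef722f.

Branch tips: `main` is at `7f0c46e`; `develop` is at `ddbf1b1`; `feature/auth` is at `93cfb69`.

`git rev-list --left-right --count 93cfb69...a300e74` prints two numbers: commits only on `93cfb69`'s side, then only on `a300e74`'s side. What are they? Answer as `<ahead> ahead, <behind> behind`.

3 ahead, 0 behind

Reachable from 93cfb69: {527bbc0, 93cfb69, 9ef722f, a300e74, b3b7e7e}.
Reachable from a300e74: {a300e74, b3b7e7e}.
Only in 93cfb69's history (ahead): {527bbc0, 93cfb69, 9ef722f} — 3.
Only in a300e74's history (behind): {} — 0.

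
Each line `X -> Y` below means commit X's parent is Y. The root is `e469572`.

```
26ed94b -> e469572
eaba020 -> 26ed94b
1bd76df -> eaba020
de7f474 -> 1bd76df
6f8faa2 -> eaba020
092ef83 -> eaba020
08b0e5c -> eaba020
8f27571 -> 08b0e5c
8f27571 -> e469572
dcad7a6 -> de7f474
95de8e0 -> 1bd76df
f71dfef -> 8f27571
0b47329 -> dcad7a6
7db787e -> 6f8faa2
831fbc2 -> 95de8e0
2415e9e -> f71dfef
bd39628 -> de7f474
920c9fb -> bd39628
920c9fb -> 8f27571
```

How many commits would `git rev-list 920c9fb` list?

9

Walking parent pointers from 920c9fb: reachable set = {08b0e5c, 1bd76df, 26ed94b, 8f27571, 920c9fb, bd39628, de7f474, e469572, eaba020}.
That is 9 commits.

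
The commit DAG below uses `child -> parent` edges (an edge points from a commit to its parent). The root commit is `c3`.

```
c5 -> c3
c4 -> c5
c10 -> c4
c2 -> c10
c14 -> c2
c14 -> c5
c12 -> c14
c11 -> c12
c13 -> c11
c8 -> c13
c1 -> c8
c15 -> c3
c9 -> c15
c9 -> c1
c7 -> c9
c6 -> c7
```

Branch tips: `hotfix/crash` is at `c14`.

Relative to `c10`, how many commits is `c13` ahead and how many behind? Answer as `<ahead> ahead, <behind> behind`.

5 ahead, 0 behind

Reachable from c13: {c10, c11, c12, c13, c14, c2, c3, c4, c5}.
Reachable from c10: {c10, c3, c4, c5}.
Only in c13's history (ahead): {c11, c12, c13, c14, c2} — 5.
Only in c10's history (behind): {} — 0.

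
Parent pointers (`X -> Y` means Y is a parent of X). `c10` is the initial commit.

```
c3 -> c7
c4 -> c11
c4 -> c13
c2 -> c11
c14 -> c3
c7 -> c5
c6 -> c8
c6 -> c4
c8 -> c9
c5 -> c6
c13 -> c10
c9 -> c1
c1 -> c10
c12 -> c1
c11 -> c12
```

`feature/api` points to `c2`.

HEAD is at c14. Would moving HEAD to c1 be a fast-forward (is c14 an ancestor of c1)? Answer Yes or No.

No

A fast-forward from c14 to c1 is possible iff c14 is an ancestor of c1.
Ancestors of c1: {c1, c10}.
c14 is not among them, so fast-forward is not possible.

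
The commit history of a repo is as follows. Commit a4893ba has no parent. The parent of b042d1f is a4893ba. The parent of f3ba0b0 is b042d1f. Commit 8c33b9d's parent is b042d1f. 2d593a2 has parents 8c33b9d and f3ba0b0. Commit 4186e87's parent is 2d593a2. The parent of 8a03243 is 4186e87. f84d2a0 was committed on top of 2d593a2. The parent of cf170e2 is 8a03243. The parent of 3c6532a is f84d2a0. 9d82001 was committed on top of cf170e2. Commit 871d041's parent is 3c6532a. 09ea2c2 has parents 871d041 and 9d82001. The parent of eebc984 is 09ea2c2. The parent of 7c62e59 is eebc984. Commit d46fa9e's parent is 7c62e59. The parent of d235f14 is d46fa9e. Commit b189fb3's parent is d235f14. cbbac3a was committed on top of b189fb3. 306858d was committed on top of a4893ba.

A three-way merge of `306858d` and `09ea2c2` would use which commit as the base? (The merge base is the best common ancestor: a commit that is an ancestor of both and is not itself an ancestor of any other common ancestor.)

a4893ba

Ancestors of 306858d: {306858d, a4893ba}.
Ancestors of 09ea2c2: {09ea2c2, 2d593a2, 3c6532a, 4186e87, 871d041, 8a03243, 8c33b9d, 9d82001, a4893ba, b042d1f, cf170e2, f3ba0b0, f84d2a0}.
Common ancestors: {a4893ba}.
The only common ancestor is a4893ba, so it is the merge base.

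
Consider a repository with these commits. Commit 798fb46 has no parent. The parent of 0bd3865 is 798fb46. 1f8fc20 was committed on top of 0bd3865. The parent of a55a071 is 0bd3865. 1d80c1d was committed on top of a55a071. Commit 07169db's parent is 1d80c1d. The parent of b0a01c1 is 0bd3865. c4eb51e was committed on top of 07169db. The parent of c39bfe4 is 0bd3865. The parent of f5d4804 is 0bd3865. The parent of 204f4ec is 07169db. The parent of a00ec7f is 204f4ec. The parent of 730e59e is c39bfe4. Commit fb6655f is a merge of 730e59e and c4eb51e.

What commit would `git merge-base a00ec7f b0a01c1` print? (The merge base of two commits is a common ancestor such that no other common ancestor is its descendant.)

0bd3865

Ancestors of a00ec7f: {07169db, 0bd3865, 1d80c1d, 204f4ec, 798fb46, a00ec7f, a55a071}.
Ancestors of b0a01c1: {0bd3865, 798fb46, b0a01c1}.
Common ancestors: {0bd3865, 798fb46}.
Among these, 0bd3865 is not an ancestor of any other common ancestor — it is the merge base.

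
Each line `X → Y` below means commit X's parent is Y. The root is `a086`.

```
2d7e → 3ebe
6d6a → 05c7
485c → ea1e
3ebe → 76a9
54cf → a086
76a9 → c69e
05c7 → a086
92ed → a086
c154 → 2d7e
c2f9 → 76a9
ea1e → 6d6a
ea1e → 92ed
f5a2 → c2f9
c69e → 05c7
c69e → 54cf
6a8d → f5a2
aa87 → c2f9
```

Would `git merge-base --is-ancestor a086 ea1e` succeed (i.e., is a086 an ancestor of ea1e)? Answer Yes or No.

Yes

Ancestors of ea1e (commits reachable by following parents): {05c7, 6d6a, 92ed, a086, ea1e}.
a086 is in that set, so it is an ancestor of ea1e.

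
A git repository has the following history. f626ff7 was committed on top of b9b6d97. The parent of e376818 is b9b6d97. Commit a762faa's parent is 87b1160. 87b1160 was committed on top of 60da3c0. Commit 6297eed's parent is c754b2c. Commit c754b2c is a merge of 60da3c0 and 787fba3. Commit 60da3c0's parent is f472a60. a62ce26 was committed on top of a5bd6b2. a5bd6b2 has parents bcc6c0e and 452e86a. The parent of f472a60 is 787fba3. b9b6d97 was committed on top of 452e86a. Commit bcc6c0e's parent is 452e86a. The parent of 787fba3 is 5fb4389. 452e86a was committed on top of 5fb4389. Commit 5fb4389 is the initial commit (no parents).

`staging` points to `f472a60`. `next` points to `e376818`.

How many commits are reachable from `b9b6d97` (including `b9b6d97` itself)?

Walking parent pointers from b9b6d97: reachable set = {452e86a, 5fb4389, b9b6d97}.
That is 3 commits.

3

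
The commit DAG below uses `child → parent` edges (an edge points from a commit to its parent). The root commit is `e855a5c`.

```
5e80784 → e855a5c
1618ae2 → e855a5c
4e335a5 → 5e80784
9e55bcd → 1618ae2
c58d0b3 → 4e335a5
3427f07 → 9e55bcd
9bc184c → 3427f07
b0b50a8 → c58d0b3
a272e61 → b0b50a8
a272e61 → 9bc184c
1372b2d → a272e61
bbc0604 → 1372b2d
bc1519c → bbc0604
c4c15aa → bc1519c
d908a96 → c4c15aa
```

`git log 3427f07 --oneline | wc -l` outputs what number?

Walking parent pointers from 3427f07: reachable set = {1618ae2, 3427f07, 9e55bcd, e855a5c}.
That is 4 commits.

4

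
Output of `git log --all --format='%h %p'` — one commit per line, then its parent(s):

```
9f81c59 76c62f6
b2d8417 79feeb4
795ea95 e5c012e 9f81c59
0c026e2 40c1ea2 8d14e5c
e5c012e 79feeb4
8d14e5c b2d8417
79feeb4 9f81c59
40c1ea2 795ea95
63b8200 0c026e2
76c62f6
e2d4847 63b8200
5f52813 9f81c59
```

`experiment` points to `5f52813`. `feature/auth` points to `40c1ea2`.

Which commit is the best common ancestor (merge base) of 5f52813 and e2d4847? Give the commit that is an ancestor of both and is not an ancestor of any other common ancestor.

Ancestors of 5f52813: {5f52813, 76c62f6, 9f81c59}.
Ancestors of e2d4847: {0c026e2, 40c1ea2, 63b8200, 76c62f6, 795ea95, 79feeb4, 8d14e5c, 9f81c59, b2d8417, e2d4847, e5c012e}.
Common ancestors: {76c62f6, 9f81c59}.
Among these, 9f81c59 is not an ancestor of any other common ancestor — it is the merge base.

9f81c59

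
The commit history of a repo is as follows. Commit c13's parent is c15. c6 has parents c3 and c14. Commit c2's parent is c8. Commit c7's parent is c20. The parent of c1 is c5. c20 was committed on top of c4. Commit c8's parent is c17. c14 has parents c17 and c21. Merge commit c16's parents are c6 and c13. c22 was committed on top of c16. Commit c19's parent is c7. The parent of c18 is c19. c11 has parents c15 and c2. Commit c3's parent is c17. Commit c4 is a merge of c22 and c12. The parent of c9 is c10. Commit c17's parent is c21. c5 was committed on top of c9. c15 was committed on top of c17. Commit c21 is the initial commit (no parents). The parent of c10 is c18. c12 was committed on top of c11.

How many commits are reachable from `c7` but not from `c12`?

Reachable from c7: {c11, c12, c13, c14, c15, c16, c17, c2, c20, c21, c22, c3, c4, c6, c7, c8}.
Reachable from c12: {c11, c12, c15, c17, c2, c21, c8}.
In c7's history but not c12's: {c13, c14, c16, c20, c22, c3, c4, c6, c7} — 9 commits.

9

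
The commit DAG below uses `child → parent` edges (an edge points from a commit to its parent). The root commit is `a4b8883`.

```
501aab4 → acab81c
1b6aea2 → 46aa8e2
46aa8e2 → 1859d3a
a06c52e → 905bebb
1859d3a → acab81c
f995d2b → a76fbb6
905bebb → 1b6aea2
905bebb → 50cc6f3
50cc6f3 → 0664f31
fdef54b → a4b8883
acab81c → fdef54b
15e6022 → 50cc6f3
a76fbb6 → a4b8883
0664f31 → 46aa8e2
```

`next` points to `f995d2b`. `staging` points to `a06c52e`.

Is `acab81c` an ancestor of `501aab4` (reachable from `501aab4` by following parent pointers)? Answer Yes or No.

Ancestors of 501aab4 (commits reachable by following parents): {501aab4, a4b8883, acab81c, fdef54b}.
acab81c is in that set, so it is an ancestor of 501aab4.

Yes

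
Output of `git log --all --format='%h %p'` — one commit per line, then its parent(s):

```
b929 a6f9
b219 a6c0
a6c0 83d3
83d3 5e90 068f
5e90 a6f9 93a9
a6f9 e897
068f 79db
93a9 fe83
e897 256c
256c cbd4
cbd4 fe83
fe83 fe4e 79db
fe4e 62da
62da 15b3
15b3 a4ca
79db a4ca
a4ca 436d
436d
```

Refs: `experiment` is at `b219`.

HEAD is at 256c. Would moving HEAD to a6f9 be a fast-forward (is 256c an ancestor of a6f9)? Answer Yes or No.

A fast-forward from 256c to a6f9 is possible iff 256c is an ancestor of a6f9.
Ancestors of a6f9: {15b3, 256c, 436d, 62da, 79db, a4ca, a6f9, cbd4, e897, fe4e, fe83}.
256c is among them, so fast-forward is possible.

Yes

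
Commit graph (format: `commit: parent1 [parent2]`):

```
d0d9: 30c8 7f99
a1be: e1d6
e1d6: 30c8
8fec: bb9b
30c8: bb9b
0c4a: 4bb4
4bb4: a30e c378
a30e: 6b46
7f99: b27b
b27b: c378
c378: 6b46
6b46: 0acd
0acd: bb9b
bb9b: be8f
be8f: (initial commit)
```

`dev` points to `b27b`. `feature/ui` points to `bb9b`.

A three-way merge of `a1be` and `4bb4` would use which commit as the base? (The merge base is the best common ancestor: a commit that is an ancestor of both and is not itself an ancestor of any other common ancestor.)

bb9b

Ancestors of a1be: {30c8, a1be, bb9b, be8f, e1d6}.
Ancestors of 4bb4: {0acd, 4bb4, 6b46, a30e, bb9b, be8f, c378}.
Common ancestors: {bb9b, be8f}.
Among these, bb9b is not an ancestor of any other common ancestor — it is the merge base.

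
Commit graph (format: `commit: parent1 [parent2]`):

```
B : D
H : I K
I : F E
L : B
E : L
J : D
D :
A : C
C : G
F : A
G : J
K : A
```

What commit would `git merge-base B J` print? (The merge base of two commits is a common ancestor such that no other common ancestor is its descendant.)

Ancestors of B: {B, D}.
Ancestors of J: {D, J}.
Common ancestors: {D}.
The only common ancestor is D, so it is the merge base.

D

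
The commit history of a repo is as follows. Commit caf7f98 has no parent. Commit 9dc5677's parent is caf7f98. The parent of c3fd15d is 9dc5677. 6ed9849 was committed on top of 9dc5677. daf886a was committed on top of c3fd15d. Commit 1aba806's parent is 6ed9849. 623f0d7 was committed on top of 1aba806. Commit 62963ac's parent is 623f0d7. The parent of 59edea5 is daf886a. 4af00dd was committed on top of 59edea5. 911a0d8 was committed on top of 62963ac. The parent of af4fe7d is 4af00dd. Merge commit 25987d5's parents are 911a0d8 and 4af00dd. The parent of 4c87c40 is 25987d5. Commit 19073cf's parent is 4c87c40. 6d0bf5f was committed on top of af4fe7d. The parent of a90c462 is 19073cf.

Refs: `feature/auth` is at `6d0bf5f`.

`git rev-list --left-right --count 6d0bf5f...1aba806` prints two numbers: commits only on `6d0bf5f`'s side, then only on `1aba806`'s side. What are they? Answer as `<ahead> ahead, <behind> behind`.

6 ahead, 2 behind

Reachable from 6d0bf5f: {4af00dd, 59edea5, 6d0bf5f, 9dc5677, af4fe7d, c3fd15d, caf7f98, daf886a}.
Reachable from 1aba806: {1aba806, 6ed9849, 9dc5677, caf7f98}.
Only in 6d0bf5f's history (ahead): {4af00dd, 59edea5, 6d0bf5f, af4fe7d, c3fd15d, daf886a} — 6.
Only in 1aba806's history (behind): {1aba806, 6ed9849} — 2.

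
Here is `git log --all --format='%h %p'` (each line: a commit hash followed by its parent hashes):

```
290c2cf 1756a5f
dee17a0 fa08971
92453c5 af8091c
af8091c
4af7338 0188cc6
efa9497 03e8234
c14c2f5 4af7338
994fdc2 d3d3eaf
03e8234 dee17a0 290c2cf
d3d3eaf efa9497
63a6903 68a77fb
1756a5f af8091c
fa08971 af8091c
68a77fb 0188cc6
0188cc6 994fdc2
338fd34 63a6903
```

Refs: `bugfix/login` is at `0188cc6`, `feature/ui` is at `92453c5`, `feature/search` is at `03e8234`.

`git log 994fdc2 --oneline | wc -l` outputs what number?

Walking parent pointers from 994fdc2: reachable set = {03e8234, 1756a5f, 290c2cf, 994fdc2, af8091c, d3d3eaf, dee17a0, efa9497, fa08971}.
That is 9 commits.

9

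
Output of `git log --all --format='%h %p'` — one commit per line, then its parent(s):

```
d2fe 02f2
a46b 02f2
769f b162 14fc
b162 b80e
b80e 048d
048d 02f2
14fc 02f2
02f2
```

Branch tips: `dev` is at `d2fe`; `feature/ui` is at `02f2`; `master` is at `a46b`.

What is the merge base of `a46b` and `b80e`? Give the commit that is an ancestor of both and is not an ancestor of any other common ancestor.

02f2

Ancestors of a46b: {02f2, a46b}.
Ancestors of b80e: {02f2, 048d, b80e}.
Common ancestors: {02f2}.
The only common ancestor is 02f2, so it is the merge base.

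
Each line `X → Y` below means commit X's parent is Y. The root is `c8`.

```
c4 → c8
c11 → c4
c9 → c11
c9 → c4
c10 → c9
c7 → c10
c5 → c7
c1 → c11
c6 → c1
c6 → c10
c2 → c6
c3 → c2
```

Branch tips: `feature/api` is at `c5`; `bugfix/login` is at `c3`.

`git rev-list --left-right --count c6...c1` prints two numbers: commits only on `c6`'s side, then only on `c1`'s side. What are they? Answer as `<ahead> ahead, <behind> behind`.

Reachable from c6: {c1, c10, c11, c4, c6, c8, c9}.
Reachable from c1: {c1, c11, c4, c8}.
Only in c6's history (ahead): {c10, c6, c9} — 3.
Only in c1's history (behind): {} — 0.

3 ahead, 0 behind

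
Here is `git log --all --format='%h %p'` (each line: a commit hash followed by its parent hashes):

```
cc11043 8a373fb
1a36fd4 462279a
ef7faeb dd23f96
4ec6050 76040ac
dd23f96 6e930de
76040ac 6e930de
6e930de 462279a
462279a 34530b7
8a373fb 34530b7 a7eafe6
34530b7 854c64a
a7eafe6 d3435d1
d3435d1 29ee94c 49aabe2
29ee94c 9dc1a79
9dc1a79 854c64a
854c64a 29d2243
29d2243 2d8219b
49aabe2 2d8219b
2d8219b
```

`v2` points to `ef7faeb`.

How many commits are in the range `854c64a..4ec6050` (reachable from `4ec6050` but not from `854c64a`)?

Reachable from 4ec6050: {29d2243, 2d8219b, 34530b7, 462279a, 4ec6050, 6e930de, 76040ac, 854c64a}.
Reachable from 854c64a: {29d2243, 2d8219b, 854c64a}.
In 4ec6050's history but not 854c64a's: {34530b7, 462279a, 4ec6050, 6e930de, 76040ac} — 5 commits.

5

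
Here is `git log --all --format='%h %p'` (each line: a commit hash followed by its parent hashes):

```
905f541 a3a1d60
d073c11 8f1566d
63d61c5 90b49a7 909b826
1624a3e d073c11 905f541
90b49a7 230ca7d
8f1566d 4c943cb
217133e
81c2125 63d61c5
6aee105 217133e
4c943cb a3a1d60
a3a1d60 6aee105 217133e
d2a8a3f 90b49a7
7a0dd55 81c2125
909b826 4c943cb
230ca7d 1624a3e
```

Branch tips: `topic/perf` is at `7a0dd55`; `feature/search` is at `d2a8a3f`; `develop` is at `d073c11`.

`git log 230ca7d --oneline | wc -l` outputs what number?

9

Walking parent pointers from 230ca7d: reachable set = {1624a3e, 217133e, 230ca7d, 4c943cb, 6aee105, 8f1566d, 905f541, a3a1d60, d073c11}.
That is 9 commits.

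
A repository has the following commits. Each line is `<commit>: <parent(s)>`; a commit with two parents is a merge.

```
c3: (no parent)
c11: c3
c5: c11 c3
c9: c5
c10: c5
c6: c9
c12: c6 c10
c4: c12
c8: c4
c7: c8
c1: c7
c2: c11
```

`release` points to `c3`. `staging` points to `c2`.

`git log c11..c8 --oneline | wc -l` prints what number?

7

Reachable from c8: {c10, c11, c12, c3, c4, c5, c6, c8, c9}.
Reachable from c11: {c11, c3}.
In c8's history but not c11's: {c10, c12, c4, c5, c6, c8, c9} — 7 commits.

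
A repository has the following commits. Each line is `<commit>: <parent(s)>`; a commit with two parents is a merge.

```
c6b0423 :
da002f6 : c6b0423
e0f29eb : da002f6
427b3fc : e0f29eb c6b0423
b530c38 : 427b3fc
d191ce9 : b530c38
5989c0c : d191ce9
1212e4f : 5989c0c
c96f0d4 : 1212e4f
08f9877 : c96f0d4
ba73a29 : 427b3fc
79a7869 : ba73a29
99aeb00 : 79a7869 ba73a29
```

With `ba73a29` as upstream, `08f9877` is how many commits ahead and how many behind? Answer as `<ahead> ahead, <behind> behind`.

6 ahead, 1 behind

Reachable from 08f9877: {08f9877, 1212e4f, 427b3fc, 5989c0c, b530c38, c6b0423, c96f0d4, d191ce9, da002f6, e0f29eb}.
Reachable from ba73a29: {427b3fc, ba73a29, c6b0423, da002f6, e0f29eb}.
Only in 08f9877's history (ahead): {08f9877, 1212e4f, 5989c0c, b530c38, c96f0d4, d191ce9} — 6.
Only in ba73a29's history (behind): {ba73a29} — 1.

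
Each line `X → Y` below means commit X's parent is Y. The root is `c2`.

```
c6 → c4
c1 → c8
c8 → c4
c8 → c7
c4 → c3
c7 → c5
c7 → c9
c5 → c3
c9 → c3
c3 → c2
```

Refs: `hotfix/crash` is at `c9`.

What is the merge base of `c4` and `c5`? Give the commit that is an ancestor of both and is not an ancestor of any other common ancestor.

Ancestors of c4: {c2, c3, c4}.
Ancestors of c5: {c2, c3, c5}.
Common ancestors: {c2, c3}.
Among these, c3 is not an ancestor of any other common ancestor — it is the merge base.

c3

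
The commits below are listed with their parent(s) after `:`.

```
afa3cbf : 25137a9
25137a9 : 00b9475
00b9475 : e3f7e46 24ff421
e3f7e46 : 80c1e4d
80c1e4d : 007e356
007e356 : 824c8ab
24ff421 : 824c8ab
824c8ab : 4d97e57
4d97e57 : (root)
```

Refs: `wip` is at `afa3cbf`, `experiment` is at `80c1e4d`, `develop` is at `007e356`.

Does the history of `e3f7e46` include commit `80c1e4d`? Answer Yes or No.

Yes

Ancestors of e3f7e46 (commits reachable by following parents): {007e356, 4d97e57, 80c1e4d, 824c8ab, e3f7e46}.
80c1e4d is in that set, so it is an ancestor of e3f7e46.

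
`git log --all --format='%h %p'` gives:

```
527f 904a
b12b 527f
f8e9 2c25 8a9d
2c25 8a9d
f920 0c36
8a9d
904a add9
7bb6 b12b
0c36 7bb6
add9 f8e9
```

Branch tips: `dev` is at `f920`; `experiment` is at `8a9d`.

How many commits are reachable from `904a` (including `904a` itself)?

5

Walking parent pointers from 904a: reachable set = {2c25, 8a9d, 904a, add9, f8e9}.
That is 5 commits.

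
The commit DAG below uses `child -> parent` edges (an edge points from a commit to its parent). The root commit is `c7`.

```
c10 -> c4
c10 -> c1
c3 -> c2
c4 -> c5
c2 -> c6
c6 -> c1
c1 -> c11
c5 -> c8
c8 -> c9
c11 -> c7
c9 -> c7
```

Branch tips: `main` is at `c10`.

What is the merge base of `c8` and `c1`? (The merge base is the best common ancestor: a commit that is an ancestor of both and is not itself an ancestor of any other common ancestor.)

Ancestors of c8: {c7, c8, c9}.
Ancestors of c1: {c1, c11, c7}.
Common ancestors: {c7}.
The only common ancestor is c7, so it is the merge base.

c7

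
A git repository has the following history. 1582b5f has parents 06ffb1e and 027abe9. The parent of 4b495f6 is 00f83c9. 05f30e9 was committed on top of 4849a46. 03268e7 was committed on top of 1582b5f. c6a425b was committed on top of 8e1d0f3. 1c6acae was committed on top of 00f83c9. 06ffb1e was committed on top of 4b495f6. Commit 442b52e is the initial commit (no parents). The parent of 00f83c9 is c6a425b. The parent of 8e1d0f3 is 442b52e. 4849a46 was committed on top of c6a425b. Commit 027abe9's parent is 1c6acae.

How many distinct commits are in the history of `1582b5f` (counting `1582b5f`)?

Walking parent pointers from 1582b5f: reachable set = {00f83c9, 027abe9, 06ffb1e, 1582b5f, 1c6acae, 442b52e, 4b495f6, 8e1d0f3, c6a425b}.
That is 9 commits.

9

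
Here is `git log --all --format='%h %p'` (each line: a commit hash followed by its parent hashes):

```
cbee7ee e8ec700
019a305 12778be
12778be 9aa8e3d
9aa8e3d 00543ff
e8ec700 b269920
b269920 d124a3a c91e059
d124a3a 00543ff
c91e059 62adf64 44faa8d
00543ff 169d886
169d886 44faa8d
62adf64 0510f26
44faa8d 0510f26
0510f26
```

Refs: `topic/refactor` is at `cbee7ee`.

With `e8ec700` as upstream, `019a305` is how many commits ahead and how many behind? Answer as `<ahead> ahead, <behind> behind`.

Reachable from 019a305: {00543ff, 019a305, 0510f26, 12778be, 169d886, 44faa8d, 9aa8e3d}.
Reachable from e8ec700: {00543ff, 0510f26, 169d886, 44faa8d, 62adf64, b269920, c91e059, d124a3a, e8ec700}.
Only in 019a305's history (ahead): {019a305, 12778be, 9aa8e3d} — 3.
Only in e8ec700's history (behind): {62adf64, b269920, c91e059, d124a3a, e8ec700} — 5.

3 ahead, 5 behind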